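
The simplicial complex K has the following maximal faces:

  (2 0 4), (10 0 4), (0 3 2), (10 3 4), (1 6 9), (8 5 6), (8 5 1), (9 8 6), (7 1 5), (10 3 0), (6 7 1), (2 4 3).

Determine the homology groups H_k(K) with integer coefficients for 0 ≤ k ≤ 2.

H_0 = Z^2,  H_1 = Z,  H_2 = Z.

We work with the vertex ordering 0 < 1 < 2 < 3 < 4 < 5 < 6 < 7 < 8 < 9 < 10. The simplices of K, each written with vertices in increasing order, are:

  0-simplices (11): [0], [1], [2], [3], [4], [5], [6], [7], [8], [9], [10]
  1-simplices (21): [0,2], [0,3], [0,4], [0,10], [1,5], [1,6], [1,7], [1,8], [1,9], [2,3], [2,4], [3,4], [3,10], [4,10], [5,6], [5,7], [5,8], [6,7], [6,8], [6,9], [8,9]
  2-simplices (12): [0,2,3], [0,2,4], [0,3,10], [0,4,10], [1,5,7], [1,5,8], [1,6,7], [1,6,9], [2,3,4], [3,4,10], [5,6,8], [6,8,9]

giving chain groups C_0 ≅ Z^11, C_1 ≅ Z^21, C_2 ≅ Z^12.

The boundary map ∂_1: C_1 → C_0 sends each edge [p,q] (with p < q) to q − p.
The 11×21 boundary matrix has rank 9 and Smith normal form diag(1,1,1,1,1,1,1,1,1).

∂_2: C_2 → C_1 maps a triangle to the signed sum of its edges. For instance
  ∂[6,8,9] = [8,9] − [6,9] + [6,8],
  ∂[3,4,10] = [4,10] − [3,10] + [3,4].
The resulting 21×12 matrix has rank 11, and its Smith normal form has invariant factors (1,1,1,1,1,1,1,1,1,1,1).

Computing H_k = (kernel of ∂_k) / (image of ∂_{k+1}):

  H_0: rank C_0 − rank ∂_1 = 11 − 9 = 2, and the invariant factors of ∂_1 are all 1, so H_0 = Z^2.
  H_1: rank ker ∂_1 − rank ∂_2 = (21 − 9) − 11 = 1, and the invariant factors of ∂_2 are all 1, so H_1 = Z.
  H_2: rank ker ∂_2 − rank ∂_3 = (12 − 11) − 0 = 1, and there is no ∂_3, so H_2 = Z.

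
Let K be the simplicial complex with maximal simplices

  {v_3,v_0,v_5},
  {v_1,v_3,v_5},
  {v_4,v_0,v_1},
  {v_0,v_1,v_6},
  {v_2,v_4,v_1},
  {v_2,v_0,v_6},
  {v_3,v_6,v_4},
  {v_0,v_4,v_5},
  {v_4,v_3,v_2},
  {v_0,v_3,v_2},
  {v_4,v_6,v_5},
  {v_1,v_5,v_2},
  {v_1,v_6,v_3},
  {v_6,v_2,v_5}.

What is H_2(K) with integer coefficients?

We work with the vertex ordering v_0 < v_1 < v_2 < v_3 < v_4 < v_5 < v_6. The simplices of K, each written with vertices in increasing order, are:

  0-simplices (7): [v_0], [v_1], [v_2], [v_3], [v_4], [v_5], [v_6]
  1-simplices (21): (21 of them)
  2-simplices (14): (14 of them)

so the chain groups are C_0 ≅ Z^7, C_1 ≅ Z^21, C_2 ≅ Z^14.

The boundary map ∂_1: C_1 → C_0 maps an edge to its endpoints' difference, ∂[p,q] = q − p. For instance
  ∂[v_2,v_5] = [v_5] − [v_2].
As a 7×21 matrix over Z this has rank 6, with invariant factors (1,1,1,1,1,1).

Boundary ∂_2: C_2 → C_1 sends each 2-simplex [p,q,r] to [q,r] − [p,r] + [p,q]. For instance
  ∂[v_0,v_4,v_5] = [v_4,v_5] − [v_0,v_5] + [v_0,v_4],
  ∂[v_0,v_2,v_6] = [v_2,v_6] − [v_0,v_6] + [v_0,v_2].
The resulting 21×14 matrix has rank 13, and its Smith normal form has invariant factors (1,1,1,1,1,1,1,1,1,1,1,1,1).

Computing H_k = (kernel of ∂_k) / (image of ∂_{k+1}):

  H_2: rank ker ∂_2 − rank ∂_3 = (14 − 13) − 0 = 1, and there is no ∂_3, so H_2 ≅ Z.

(K is a triangulation of the torus T^2.)

H_2 ≅ Z.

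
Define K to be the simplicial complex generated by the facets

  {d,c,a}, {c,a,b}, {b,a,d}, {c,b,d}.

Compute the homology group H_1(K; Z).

Take the total order a < b < c < d on the vertex set. Then K (dimension 2) consists of the simplices:

  0-simplices (4): a, b, c, d
  1-simplices (6): ab, ac, ad, bc, bd, cd
  2-simplices (4): abc, abd, acd, bcd

Hence C_0 ≅ Z^4, C_1 ≅ Z^6, C_2 ≅ Z^4.

The boundary map ∂_1: C_1 → C_0 maps an edge to its endpoints' difference, ∂[p,q] = q − p. For instance
  ∂ab = b − a.
This gives a 4×6 integer matrix of rank 3; reducing to Smith normal form yields diagonal entries (1,1,1).

Boundary ∂_2: C_2 → C_1 maps a triangle to the signed sum of its edges. For instance
  ∂abd = bd − ad + ab,
  ∂acd = cd − ad + ac.
The 6×4 boundary matrix has rank 3 and Smith normal form diag(1,1,1).

Computing H_k = (kernel of ∂_k) / (image of ∂_{k+1}):

  H_1: rank ker ∂_1 − rank ∂_2 = (6 − 3) − 3 = 0, and the invariant factors of ∂_2 are all 1, so H_1 = 0.

H_1 = 0.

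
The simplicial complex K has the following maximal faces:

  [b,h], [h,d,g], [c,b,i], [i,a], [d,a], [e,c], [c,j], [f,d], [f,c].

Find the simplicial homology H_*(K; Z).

Take the total order a < b < c < d < e < f < g < h < i < j on the vertex set. Then K (dimension 2) consists of the simplices:

  0-simplices (10): a, b, c, d, e, f, g, h, i, j
  1-simplices (13): ad, ai, bc, bh, bi, ce, cf, ci, cj, df, dg, dh, gh
  2-simplices (2): bci, dgh

so the chain groups are C_0 ≅ Z^10, C_1 ≅ Z^13, C_2 ≅ Z^2.

Boundary ∂_1: C_1 → C_0 sends each edge [p,q] (with p < q) to q − p. For instance
  ∂ci = i − c.
As a 10×13 matrix over Z this has rank 9, with invariant factors (1,1,1,1,1,1,1,1,1).

The boundary map ∂_2: C_2 → C_1 sends each 2-simplex [p,q,r] to [q,r] − [p,r] + [p,q]. For instance
  ∂bci = ci − bi + bc,
  ∂dgh = gh − dh + dg.
The 13×2 boundary matrix has rank 2 and Smith normal form diag(1,1).

Reading off H_k = ker ∂_k / im ∂_{k+1}:

  H_0: rank C_0 − rank ∂_1 = 10 − 9 = 1, and the invariant factors of ∂_1 are all 1, so H_0 = Z.
  H_1: rank ker ∂_1 − rank ∂_2 = (13 − 9) − 2 = 2, and the invariant factors of ∂_2 are all 1, so H_1 = Z^2.
  H_2: rank ker ∂_2 − rank ∂_3 = (2 − 2) − 0 = 0, and there is no ∂_3, so H_2 = 0.

As a check, the Euler characteristic is 10 − 13 + 2 = -1, which agrees with 1 − 2 + 0 = -1.

H_0 = Z,  H_1 = Z^2,  H_2 = 0.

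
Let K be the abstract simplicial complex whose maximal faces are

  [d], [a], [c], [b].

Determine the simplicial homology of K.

H_0 ≅ Z^4.

We work with the vertex ordering a < b < c < d. The simplices of K, each written with vertices in increasing order, are:

  0-simplices (4): a, b, c, d

giving chain groups C_0 ≅ Z^4.

Computing H_k = (kernel of ∂_k) / (image of ∂_{k+1}):

  H_0: rank C_0 − rank ∂_1 = 4 − 0 = 4, and there is no ∂_1, so H_0 = Z^4.

(K is a triangulation of a set of 4 points.)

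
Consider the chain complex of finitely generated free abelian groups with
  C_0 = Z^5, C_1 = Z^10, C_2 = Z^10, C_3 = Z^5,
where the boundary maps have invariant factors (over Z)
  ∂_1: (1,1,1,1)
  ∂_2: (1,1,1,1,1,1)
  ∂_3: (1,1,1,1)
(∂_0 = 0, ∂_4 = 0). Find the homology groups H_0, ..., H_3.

H_0 = Z,  H_1 = 0,  H_2 = 0,  H_3 = Z.

H_0: b_0 = 5 − 0 − 4 = 1; torsion from ∂_1 factors > 1: none. So H_0 = Z.
H_1: b_1 = 10 − 4 − 6 = 0; torsion from ∂_2 factors > 1: none. So H_1 = 0.
H_2: b_2 = 10 − 6 − 4 = 0; torsion from ∂_3 factors > 1: none. So H_2 = 0.
H_3: b_3 = 5 − 4 − 0 = 1; torsion from ∂_4 factors > 1: none. So H_3 = Z.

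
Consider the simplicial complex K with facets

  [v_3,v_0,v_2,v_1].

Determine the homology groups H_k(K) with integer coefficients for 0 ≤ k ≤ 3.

Take the total order v_0 < v_1 < v_2 < v_3 on the vertex set. Then K (dimension 3) consists of the simplices:

  0-simplices (4): [v_0], [v_1], [v_2], [v_3]
  1-simplices (6): [v_0,v_1], [v_0,v_2], [v_0,v_3], [v_1,v_2], [v_1,v_3], [v_2,v_3]
  2-simplices (4): [v_0,v_1,v_2], [v_0,v_1,v_3], [v_0,v_2,v_3], [v_1,v_2,v_3]
  3-simplices (1): [v_0,v_1,v_2,v_3]

so the chain groups are C_0 ≅ Z^4, C_1 ≅ Z^6, C_2 ≅ Z^4, C_3 ≅ Z^1.

The boundary map ∂_1: C_1 → C_0 maps an edge to its endpoints' difference, ∂[p,q] = q − p.
This gives a 4×6 integer matrix of rank 3; reducing to Smith normal form yields diagonal entries (1,1,1).

Boundary ∂_2: C_2 → C_1 maps a triangle to the signed sum of its edges. For instance
  ∂[v_0,v_1,v_3] = [v_1,v_3] − [v_0,v_3] + [v_0,v_1],
  ∂[v_1,v_2,v_3] = [v_2,v_3] − [v_1,v_3] + [v_1,v_2].
As a 6×4 matrix over Z this has rank 3, with invariant factors (1,1,1).

The boundary map ∂_3: C_3 → C_2 sends each 3-simplex σ to the alternating sum Σ_i (−1)^i (σ with its i-th vertex removed). For instance
  ∂[v_0,v_1,v_2,v_3] = [v_1,v_2,v_3] − [v_0,v_2,v_3] + [v_0,v_1,v_3] − [v_0,v_1,v_2].
This gives a 4×1 integer matrix of rank 1; reducing to Smith normal form yields diagonal entries (1).

Reading off H_k = ker ∂_k / im ∂_{k+1}:

  H_0: rank C_0 − rank ∂_1 = 4 − 3 = 1, and the invariant factors of ∂_1 are all 1, so H_0 ≅ Z.
  H_1: rank ker ∂_1 − rank ∂_2 = (6 − 3) − 3 = 0, and the invariant factors of ∂_2 are all 1, so H_1 ≅ 0.
  H_2: rank ker ∂_2 − rank ∂_3 = (4 − 3) − 1 = 0, and the invariant factors of ∂_3 are all 1, so H_2 ≅ 0.
  H_3: rank ker ∂_3 − rank ∂_4 = (1 − 1) − 0 = 0, and there is no ∂_4, so H_3 ≅ 0.

(K is a triangulation of the 3-simplex.)

H_0 = Z,  H_1 = 0,  H_2 = 0,  H_3 = 0.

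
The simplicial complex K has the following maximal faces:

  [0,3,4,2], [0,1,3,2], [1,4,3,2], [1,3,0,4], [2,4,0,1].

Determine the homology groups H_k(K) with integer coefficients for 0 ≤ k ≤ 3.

H_0 = Z,  H_1 = 0,  H_2 = 0,  H_3 = Z.

Take the total order 0 < 1 < 2 < 3 < 4 on the vertex set. Then K (dimension 3) consists of the simplices:

  0-simplices (5): [0], [1], [2], [3], [4]
  1-simplices (10): [0,1], [0,2], [0,3], [0,4], [1,2], [1,3], [1,4], [2,3], [2,4], [3,4]
  2-simplices (10): [0,1,2], [0,1,3], [0,1,4], [0,2,3], [0,2,4], [0,3,4], [1,2,3], [1,2,4], [1,3,4], [2,3,4]
  3-simplices (5): [0,1,2,3], [0,1,2,4], [0,1,3,4], [0,2,3,4], [1,2,3,4]

Hence C_0 ≅ Z^5, C_1 ≅ Z^10, C_2 ≅ Z^10, C_3 ≅ Z^5.

∂_1: C_1 → C_0 is given by ∂[p,q] = [q] − [p]. For instance
  ∂[1,4] = [4] − [1].
As a 5×10 matrix over Z this has rank 4, with invariant factors (1,1,1,1).

Boundary ∂_2: C_2 → C_1 maps a triangle to the signed sum of its edges. For instance
  ∂[0,1,2] = [1,2] − [0,2] + [0,1],
  ∂[1,2,4] = [2,4] − [1,4] + [1,2].
This gives a 10×10 integer matrix of rank 6; reducing to Smith normal form yields diagonal entries (1,1,1,1,1,1).

Boundary ∂_3: C_3 → C_2 sends each 3-simplex σ to the alternating sum Σ_i (−1)^i (σ with its i-th vertex removed). For instance
  ∂[0,1,3,4] = [1,3,4] − [0,3,4] + [0,1,4] − [0,1,3],
  ∂[0,2,3,4] = [2,3,4] − [0,3,4] + [0,2,4] − [0,2,3].
As a 10×5 matrix over Z this has rank 4, with invariant factors (1,1,1,1).

Computing H_k = (kernel of ∂_k) / (image of ∂_{k+1}):

  H_0: rank C_0 − rank ∂_1 = 5 − 4 = 1, and the invariant factors of ∂_1 are all 1, so H_0 = Z.
  H_1: rank ker ∂_1 − rank ∂_2 = (10 − 4) − 6 = 0, and the invariant factors of ∂_2 are all 1, so H_1 = 0.
  H_2: rank ker ∂_2 − rank ∂_3 = (10 − 6) − 4 = 0, and the invariant factors of ∂_3 are all 1, so H_2 = 0.
  H_3: rank ker ∂_3 − rank ∂_4 = (5 − 4) − 0 = 1, and there is no ∂_4, so H_3 = Z.

As a check, the Euler characteristic is 5 − 10 + 10 − 5 = 0, which agrees with 1 − 0 + 0 − 1 = 0.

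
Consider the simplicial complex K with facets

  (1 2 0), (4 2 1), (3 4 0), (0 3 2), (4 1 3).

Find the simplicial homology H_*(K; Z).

Fix the vertex order 0 < 1 < 2 < 3 < 4 and write every simplex with vertices in increasing order. Then dim K = 2 and the simplices of K are:

  0-simplices (5): [0], [1], [2], [3], [4]
  1-simplices (10): [0,1], [0,2], [0,3], [0,4], [1,2], [1,3], [1,4], [2,3], [2,4], [3,4]
  2-simplices (5): [0,1,2], [0,2,3], [0,3,4], [1,2,4], [1,3,4]

giving chain groups C_0 ≅ Z^5, C_1 ≅ Z^10, C_2 ≅ Z^5.

Boundary ∂_1: C_1 → C_0 sends each edge [p,q] (with p < q) to q − p.
The 5×10 boundary matrix has rank 4 and Smith normal form diag(1,1,1,1).

∂_2: C_2 → C_1 acts by ∂[p,q,r] = [q,r] − [p,r] + [p,q]. For instance
  ∂[1,3,4] = [3,4] − [1,4] + [1,3],
  ∂[0,3,4] = [3,4] − [0,4] + [0,3].
This gives a 10×5 integer matrix of rank 5; reducing to Smith normal form yields diagonal entries (1,1,1,1,1).

Computing H_k = (kernel of ∂_k) / (image of ∂_{k+1}):

  H_0: rank C_0 − rank ∂_1 = 5 − 4 = 1, and the invariant factors of ∂_1 are all 1, so H_0 = Z.
  H_1: rank ker ∂_1 − rank ∂_2 = (10 − 4) − 5 = 1, and the invariant factors of ∂_2 are all 1, so H_1 = Z.
  H_2: rank ker ∂_2 − rank ∂_3 = (5 − 5) − 0 = 0, and there is no ∂_3, so H_2 = 0.

(K is a triangulation of the Möbius band.)

H_0 ≅ Z,  H_1 ≅ Z,  H_2 = 0.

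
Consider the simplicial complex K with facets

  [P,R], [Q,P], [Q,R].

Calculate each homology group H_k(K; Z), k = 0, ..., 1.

Order the vertices as P < Q < R. Listing each simplex with vertices in this order, K has dimension 1 with simplices:

  0-simplices (3): P, Q, R
  1-simplices (3): PQ, PR, QR

giving chain groups C_0 ≅ Z^3, C_1 ≅ Z^3.

∂_1: C_1 → C_0 sends each edge [p,q] (with p < q) to q − p.
The resulting 3×3 matrix has rank 2, and its Smith normal form has invariant factors (1,1).

From H_k ≅ ker(∂_k) / im(∂_{k+1}) we obtain:

  H_0: rank C_0 − rank ∂_1 = 3 − 2 = 1, and the invariant factors of ∂_1 are all 1, so H_0 = Z.
  H_1: rank ker ∂_1 − rank ∂_2 = (3 − 2) − 0 = 1, and there is no ∂_2, so H_1 = Z.

H_0 = Z,  H_1 = Z.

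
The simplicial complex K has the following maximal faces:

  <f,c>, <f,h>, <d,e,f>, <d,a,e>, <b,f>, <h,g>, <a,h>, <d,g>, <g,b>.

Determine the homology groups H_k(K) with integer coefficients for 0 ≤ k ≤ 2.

H_0 = Z,  H_1 = Z^3,  H_2 = 0.

We work with the vertex ordering a < b < c < d < e < f < g < h. The simplices of K, each written with vertices in increasing order, are:

  0-simplices (8): a, b, c, d, e, f, g, h
  1-simplices (12): ad, ae, ah, bf, bg, cf, de, df, dg, ef, fh, gh
  2-simplices (2): ade, def

Hence C_0 ≅ Z^8, C_1 ≅ Z^12, C_2 ≅ Z^2.

∂_1: C_1 → C_0 maps an edge to its endpoints' difference, ∂[p,q] = q − p. For instance
  ∂bg = g − b.
The 8×12 boundary matrix has rank 7 and Smith normal form diag(1,1,1,1,1,1,1).

∂_2: C_2 → C_1 acts by ∂[p,q,r] = [q,r] − [p,r] + [p,q]. For instance
  ∂def = ef − df + de,
  ∂ade = de − ae + ad.
This gives a 12×2 integer matrix of rank 2; reducing to Smith normal form yields diagonal entries (1,1).

Reading off H_k = ker ∂_k / im ∂_{k+1}:

  H_0: rank C_0 − rank ∂_1 = 8 − 7 = 1, and the invariant factors of ∂_1 are all 1, so H_0 ≅ Z.
  H_1: rank ker ∂_1 − rank ∂_2 = (12 − 7) − 2 = 3, and the invariant factors of ∂_2 are all 1, so H_1 ≅ Z^3.
  H_2: rank ker ∂_2 − rank ∂_3 = (2 − 2) − 0 = 0, and there is no ∂_3, so H_2 ≅ 0.

As a check, the Euler characteristic is 8 − 12 + 2 = -2, which agrees with 1 − 3 + 0 = -2.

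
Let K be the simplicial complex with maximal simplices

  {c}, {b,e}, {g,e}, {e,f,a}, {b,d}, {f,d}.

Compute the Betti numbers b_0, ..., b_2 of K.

b_0 = 2, b_1 = 1, b_2 = 0.

Fix the vertex order a < b < c < d < e < f < g and write every simplex with vertices in increasing order. Then dim K = 2 and the simplices of K are:

  0-simplices (7): a, b, c, d, e, f, g
  1-simplices (7): ae, af, bd, be, df, ef, eg
  2-simplices (1): aef

giving chain groups C_0 ≅ Z^7, C_1 ≅ Z^7, C_2 ≅ Z^1.

∂_1: C_1 → C_0 maps an edge to its endpoints' difference, ∂[p,q] = q − p. For instance
  ∂eg = g − e.
This gives a 7×7 integer matrix of rank 5; reducing to Smith normal form yields diagonal entries (1,1,1,1,1).

The boundary map ∂_2: C_2 → C_1 sends each 2-simplex [p,q,r] to [q,r] − [p,r] + [p,q]. For instance
  ∂aef = ef − af + ae.
The resulting 7×1 matrix has rank 1, and its Smith normal form has invariant factors (1).

Computing H_k = (kernel of ∂_k) / (image of ∂_{k+1}):

  H_0: rank C_0 − rank ∂_1 = 7 − 5 = 2, and the invariant factors of ∂_1 are all 1, so H_0 ≅ Z^2.
  H_1: rank ker ∂_1 − rank ∂_2 = (7 − 5) − 1 = 1, and the invariant factors of ∂_2 are all 1, so H_1 ≅ Z.
  H_2: rank ker ∂_2 − rank ∂_3 = (1 − 1) − 0 = 0, and there is no ∂_3, so H_2 ≅ 0.

Hence the Betti numbers are b_0 = 2, b_1 = 1, b_2 = 0.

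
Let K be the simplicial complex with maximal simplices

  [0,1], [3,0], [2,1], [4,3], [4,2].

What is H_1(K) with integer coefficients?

H_1 ≅ Z.

We work with the vertex ordering 0 < 1 < 2 < 3 < 4. The simplices of K, each written with vertices in increasing order, are:

  0-simplices (5): [0], [1], [2], [3], [4]
  1-simplices (5): [0,1], [0,3], [1,2], [2,4], [3,4]

Hence C_0 ≅ Z^5, C_1 ≅ Z^5.

Boundary ∂_1: C_1 → C_0 is given by ∂[p,q] = [q] − [p]. For instance
  ∂[1,2] = [2] − [1].
The 5×5 boundary matrix has rank 4 and Smith normal form diag(1,1,1,1).

Now H_k = ker ∂_k / im ∂_{k+1}, so:

  H_1: rank ker ∂_1 − rank ∂_2 = (5 − 4) − 0 = 1, and there is no ∂_2, so H_1 ≅ Z.

(K is a triangulation of the circle S^1.)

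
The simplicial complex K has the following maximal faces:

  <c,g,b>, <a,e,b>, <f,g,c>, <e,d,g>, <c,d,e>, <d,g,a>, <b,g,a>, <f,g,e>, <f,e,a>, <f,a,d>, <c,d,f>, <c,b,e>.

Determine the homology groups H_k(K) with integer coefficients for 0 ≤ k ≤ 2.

We work with the vertex ordering a < b < c < d < e < f < g. The simplices of K, each written with vertices in increasing order, are:

  0-simplices (7): a, b, c, d, e, f, g
  1-simplices (18): ab, ad, ae, af, ag, bc, be, bg, cd, ce, cf, cg, de, df, dg, ef, eg, fg
  2-simplices (12): abe, abg, adf, adg, aef, bce, bcg, cde, cdf, cfg, deg, efg

giving chain groups C_0 ≅ Z^7, C_1 ≅ Z^18, C_2 ≅ Z^12.

∂_1: C_1 → C_0 sends each edge [p,q] (with p < q) to q − p. For instance
  ∂cd = d − c.
This gives a 7×18 integer matrix of rank 6; reducing to Smith normal form yields diagonal entries (1,1,1,1,1,1).

Boundary ∂_2: C_2 → C_1 sends each 2-simplex [p,q,r] to [q,r] − [p,r] + [p,q]. For instance
  ∂efg = fg − eg + ef,
  ∂bce = ce − be + bc.
The resulting 18×12 matrix has rank 12, and its Smith normal form has invariant factors (1,1,1,1,1,1,1,1,1,1,1,2).

From H_k ≅ ker(∂_k) / im(∂_{k+1}) we obtain:

  H_0: rank C_0 − rank ∂_1 = 7 − 6 = 1, and the invariant factors of ∂_1 are all 1, so H_0 = Z.
  H_1: rank ker ∂_1 − rank ∂_2 = (18 − 6) − 12 = 0, and ∂_2 has invariant factor 2 > 1, so H_1 = Z/2.
  H_2: rank ker ∂_2 − rank ∂_3 = (12 − 12) − 0 = 0, and there is no ∂_3, so H_2 = 0.

(K is a triangulation of the real projective plane RP^2.)

H_0 ≅ Z,  H_1 ≅ Z/2,  H_2 = 0.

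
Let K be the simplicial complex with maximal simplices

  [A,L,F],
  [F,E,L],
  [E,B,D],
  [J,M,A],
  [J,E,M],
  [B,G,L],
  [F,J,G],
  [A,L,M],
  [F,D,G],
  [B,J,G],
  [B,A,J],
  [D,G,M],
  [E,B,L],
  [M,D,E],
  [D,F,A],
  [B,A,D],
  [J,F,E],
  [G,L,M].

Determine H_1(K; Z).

H_1 ≅ Z^2.

Fix the vertex order A < B < D < E < F < G < J < L < M and write every simplex with vertices in increasing order. Then dim K = 2 and the simplices of K are:

  0-simplices (9): A, B, D, E, F, G, J, L, M
  1-simplices (27): AB, AD, AF, AJ, AL, AM, BD, BE, BG, BJ, BL, DE, DF, DG, DM, EF, EJ, EL, EM, FG, FJ, FL, GJ, GL, GM, JM, LM
  2-simplices (18): ABD, ABJ, ADF, AFL, AJM, ALM, BDE, BEL, BGJ, BGL, DEM, DFG, DGM, EFJ, EFL, EJM, FGJ, GLM

giving chain groups C_0 ≅ Z^9, C_1 ≅ Z^27, C_2 ≅ Z^18.

Boundary ∂_1: C_1 → C_0 sends each edge [p,q] (with p < q) to q − p. For instance
  ∂BG = G − B.
The 9×27 boundary matrix has rank 8 and Smith normal form diag(1,1,1,1,1,1,1,1).

Boundary ∂_2: C_2 → C_1 maps a triangle to the signed sum of its edges. For instance
  ∂ADF = DF − AF + AD,
  ∂AFL = FL − AL + AF.
The 27×18 boundary matrix has rank 17 and Smith normal form diag(1,1,1,1,1,1,1,1,1,1,1,1,1,1,1,1,1).

From H_k ≅ ker(∂_k) / im(∂_{k+1}) we obtain:

  H_1: rank ker ∂_1 − rank ∂_2 = (27 − 8) − 17 = 2, and the invariant factors of ∂_2 are all 1, so H_1 = Z^2.

(K is a triangulation of the torus T^2.)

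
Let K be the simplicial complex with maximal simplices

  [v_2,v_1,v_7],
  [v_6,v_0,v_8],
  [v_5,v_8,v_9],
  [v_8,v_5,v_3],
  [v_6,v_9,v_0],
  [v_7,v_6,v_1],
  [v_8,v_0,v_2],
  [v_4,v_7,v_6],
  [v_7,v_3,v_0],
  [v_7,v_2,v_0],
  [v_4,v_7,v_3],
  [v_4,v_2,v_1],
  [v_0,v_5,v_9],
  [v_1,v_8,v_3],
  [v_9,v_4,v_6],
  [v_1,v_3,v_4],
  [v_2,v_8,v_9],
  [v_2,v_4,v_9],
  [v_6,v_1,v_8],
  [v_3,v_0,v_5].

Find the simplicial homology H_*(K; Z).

H_0 = Z,  H_1 = Z ⊕ Z_2,  H_2 = 0.

Take the total order v_0 < v_1 < v_2 < v_3 < v_4 < v_5 < v_6 < v_7 < v_8 < v_9 on the vertex set. Then K (dimension 2) consists of the simplices:

  0-simplices (10): [v_0], [v_1], [v_2], [v_3], [v_4], [v_5], [v_6], [v_7], [v_8], [v_9]
  1-simplices (30): (30 of them)
  2-simplices (20): (20 of them)

so the chain groups are C_0 ≅ Z^10, C_1 ≅ Z^30, C_2 ≅ Z^20.

∂_1: C_1 → C_0 maps an edge to its endpoints' difference, ∂[p,q] = q − p. For instance
  ∂[v_8,v_9] = [v_9] − [v_8].
The resulting 10×30 matrix has rank 9, and its Smith normal form has invariant factors (1,1,1,1,1,1,1,1,1).

The boundary map ∂_2: C_2 → C_1 acts by ∂[p,q,r] = [q,r] − [p,r] + [p,q]. For instance
  ∂[v_3,v_4,v_7] = [v_4,v_7] − [v_3,v_7] + [v_3,v_4],
  ∂[v_1,v_6,v_7] = [v_6,v_7] − [v_1,v_7] + [v_1,v_6].
The resulting 30×20 matrix has rank 20, and its Smith normal form has invariant factors (1,1,1,1,1,1,1,1,1,1,1,1,1,1,1,1,1,1,1,2).

Reading off H_k = ker ∂_k / im ∂_{k+1}:

  H_0: rank C_0 − rank ∂_1 = 10 − 9 = 1, and the invariant factors of ∂_1 are all 1, so H_0 ≅ Z.
  H_1: rank ker ∂_1 − rank ∂_2 = (30 − 9) − 20 = 1, and ∂_2 has invariant factor 2 > 1, so H_1 ≅ Z ⊕ Z_2.
  H_2: rank ker ∂_2 − rank ∂_3 = (20 − 20) − 0 = 0, and there is no ∂_3, so H_2 ≅ 0.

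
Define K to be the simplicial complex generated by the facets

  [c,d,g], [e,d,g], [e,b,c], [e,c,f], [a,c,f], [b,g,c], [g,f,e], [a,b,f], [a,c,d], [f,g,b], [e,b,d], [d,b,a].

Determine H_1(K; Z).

Take the total order a < b < c < d < e < f < g on the vertex set. Then K (dimension 2) consists of the simplices:

  0-simplices (7): a, b, c, d, e, f, g
  1-simplices (18): ab, ac, ad, af, bc, bd, be, bf, bg, cd, ce, cf, cg, de, dg, ef, eg, fg
  2-simplices (12): abd, abf, acd, acf, bce, bcg, bde, bfg, cdg, cef, deg, efg

giving chain groups C_0 ≅ Z^7, C_1 ≅ Z^18, C_2 ≅ Z^12.

The boundary map ∂_1: C_1 → C_0 is given by ∂[p,q] = [q] − [p].
The resulting 7×18 matrix has rank 6, and its Smith normal form has invariant factors (1,1,1,1,1,1).

∂_2: C_2 → C_1 acts by ∂[p,q,r] = [q,r] − [p,r] + [p,q]. For instance
  ∂acd = cd − ad + ac,
  ∂abd = bd − ad + ab.
This gives a 18×12 integer matrix of rank 12; reducing to Smith normal form yields diagonal entries (1,1,1,1,1,1,1,1,1,1,1,2).

Computing H_k = (kernel of ∂_k) / (image of ∂_{k+1}):

  H_1: rank ker ∂_1 − rank ∂_2 = (18 − 6) − 12 = 0, and ∂_2 has invariant factor 2 > 1, so H_1 ≅ Z/2.

(K is a triangulation of the real projective plane RP^2.)

H_1 ≅ Z/2.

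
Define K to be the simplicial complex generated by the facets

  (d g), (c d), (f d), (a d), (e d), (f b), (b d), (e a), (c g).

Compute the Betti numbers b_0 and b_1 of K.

b_0 = 1, b_1 = 3.

Order the vertices as a < b < c < d < e < f < g. Listing each simplex with vertices in this order, K has dimension 1 with simplices:

  0-simplices (7): a, b, c, d, e, f, g
  1-simplices (9): ad, ae, bd, bf, cd, cg, de, df, dg

giving chain groups C_0 ≅ Z^7, C_1 ≅ Z^9.

∂_1: C_1 → C_0 is given by ∂[p,q] = [q] − [p]. For instance
  ∂bf = f − b.
As a 7×9 matrix over Z this has rank 6, with invariant factors (1,1,1,1,1,1).

From H_k ≅ ker(∂_k) / im(∂_{k+1}) we obtain:

  H_0: rank C_0 − rank ∂_1 = 7 − 6 = 1, and the invariant factors of ∂_1 are all 1, so H_0 ≅ Z.
  H_1: rank ker ∂_1 − rank ∂_2 = (9 − 6) − 0 = 3, and there is no ∂_2, so H_1 ≅ Z^3.

Hence the Betti numbers are b_0 = 1, b_1 = 3.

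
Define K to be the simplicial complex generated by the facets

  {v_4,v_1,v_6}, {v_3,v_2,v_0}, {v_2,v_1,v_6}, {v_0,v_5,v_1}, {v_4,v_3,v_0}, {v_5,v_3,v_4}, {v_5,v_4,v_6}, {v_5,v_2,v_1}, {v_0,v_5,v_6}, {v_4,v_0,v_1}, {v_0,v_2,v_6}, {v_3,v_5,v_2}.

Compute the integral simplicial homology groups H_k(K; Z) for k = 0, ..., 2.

H_0 = Z,  H_1 = Z/2Z,  H_2 = 0.

Fix the vertex order v_0 < v_1 < v_2 < v_3 < v_4 < v_5 < v_6 and write every simplex with vertices in increasing order. Then dim K = 2 and the simplices of K are:

  0-simplices (7): [v_0], [v_1], [v_2], [v_3], [v_4], [v_5], [v_6]
  1-simplices (18): (18 of them)
  2-simplices (12): (12 of them)

giving chain groups C_0 ≅ Z^7, C_1 ≅ Z^18, C_2 ≅ Z^12.

The boundary map ∂_1: C_1 → C_0 maps an edge to its endpoints' difference, ∂[p,q] = q − p. For instance
  ∂[v_3,v_5] = [v_5] − [v_3].
The resulting 7×18 matrix has rank 6, and its Smith normal form has invariant factors (1,1,1,1,1,1).

∂_2: C_2 → C_1 maps a triangle to the signed sum of its edges. For instance
  ∂[v_2,v_3,v_5] = [v_3,v_5] − [v_2,v_5] + [v_2,v_3],
  ∂[v_0,v_2,v_6] = [v_2,v_6] − [v_0,v_6] + [v_0,v_2].
This gives a 18×12 integer matrix of rank 12; reducing to Smith normal form yields diagonal entries (1,1,1,1,1,1,1,1,1,1,1,2).

Computing H_k = (kernel of ∂_k) / (image of ∂_{k+1}):

  H_0: rank C_0 − rank ∂_1 = 7 − 6 = 1, and the invariant factors of ∂_1 are all 1, so H_0 ≅ Z.
  H_1: rank ker ∂_1 − rank ∂_2 = (18 − 6) − 12 = 0, and ∂_2 has invariant factor 2 > 1, so H_1 ≅ Z/2Z.
  H_2: rank ker ∂_2 − rank ∂_3 = (12 − 12) − 0 = 0, and there is no ∂_3, so H_2 ≅ 0.

As a check, the Euler characteristic is 7 − 18 + 12 = 1, which agrees with 1 − 0 + 0 = 1.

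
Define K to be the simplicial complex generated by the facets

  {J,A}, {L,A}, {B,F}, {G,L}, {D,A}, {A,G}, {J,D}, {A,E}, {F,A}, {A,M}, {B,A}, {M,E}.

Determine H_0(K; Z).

Order the vertices as A < B < D < E < F < G < J < L < M. Listing each simplex with vertices in this order, K has dimension 1 with simplices:

  0-simplices (9): A, B, D, E, F, G, J, L, M
  1-simplices (12): AB, AD, AE, AF, AG, AJ, AL, AM, BF, DJ, EM, GL

Hence C_0 ≅ Z^9, C_1 ≅ Z^12.

∂_1: C_1 → C_0 is given by ∂[p,q] = [q] − [p]. For instance
  ∂AD = D − A.
As a 9×12 matrix over Z this has rank 8, with invariant factors (1,1,1,1,1,1,1,1).

Reading off H_k = ker ∂_k / im ∂_{k+1}:

  H_0: rank C_0 − rank ∂_1 = 9 − 8 = 1, and the invariant factors of ∂_1 are all 1, so H_0 = Z.

(K is a triangulation of a wedge of 4 circles.)

H_0 = Z.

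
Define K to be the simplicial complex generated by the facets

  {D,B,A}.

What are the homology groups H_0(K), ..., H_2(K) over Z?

Order the vertices as A < B < D. Listing each simplex with vertices in this order, K has dimension 2 with simplices:

  0-simplices (3): A, B, D
  1-simplices (3): AB, AD, BD
  2-simplices (1): ABD

so the chain groups are C_0 ≅ Z^3, C_1 ≅ Z^3, C_2 ≅ Z^1.

The boundary map ∂_1: C_1 → C_0 sends each edge [p,q] (with p < q) to q − p.
The 3×3 boundary matrix has rank 2 and Smith normal form diag(1,1).

∂_2: C_2 → C_1 sends each 2-simplex [p,q,r] to [q,r] − [p,r] + [p,q]. For instance
  ∂ABD = BD − AD + AB.
As a 3×1 matrix over Z this has rank 1, with invariant factors (1).

Computing H_k = (kernel of ∂_k) / (image of ∂_{k+1}):

  H_0: rank C_0 − rank ∂_1 = 3 − 2 = 1, and the invariant factors of ∂_1 are all 1, so H_0 ≅ Z.
  H_1: rank ker ∂_1 − rank ∂_2 = (3 − 2) − 1 = 0, and the invariant factors of ∂_2 are all 1, so H_1 ≅ 0.
  H_2: rank ker ∂_2 − rank ∂_3 = (1 − 1) − 0 = 0, and there is no ∂_3, so H_2 ≅ 0.

H_0 ≅ Z,  H_1 = 0,  H_2 = 0.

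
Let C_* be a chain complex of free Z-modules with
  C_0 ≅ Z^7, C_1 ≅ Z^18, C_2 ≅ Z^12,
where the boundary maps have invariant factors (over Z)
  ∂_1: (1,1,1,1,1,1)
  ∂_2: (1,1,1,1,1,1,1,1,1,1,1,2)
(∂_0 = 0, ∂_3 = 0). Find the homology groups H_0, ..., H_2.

H_0: b_0 = 7 − 0 − 6 = 1; torsion from ∂_1 factors > 1: none. So H_0 ≅ Z.
H_1: b_1 = 18 − 6 − 12 = 0; torsion from ∂_2 factors > 1: [2]. So H_1 ≅ Z/2.
H_2: b_2 = 12 − 12 − 0 = 0; torsion from ∂_3 factors > 1: none. So H_2 ≅ 0.

H_0 ≅ Z,  H_1 ≅ Z/2,  H_2 = 0.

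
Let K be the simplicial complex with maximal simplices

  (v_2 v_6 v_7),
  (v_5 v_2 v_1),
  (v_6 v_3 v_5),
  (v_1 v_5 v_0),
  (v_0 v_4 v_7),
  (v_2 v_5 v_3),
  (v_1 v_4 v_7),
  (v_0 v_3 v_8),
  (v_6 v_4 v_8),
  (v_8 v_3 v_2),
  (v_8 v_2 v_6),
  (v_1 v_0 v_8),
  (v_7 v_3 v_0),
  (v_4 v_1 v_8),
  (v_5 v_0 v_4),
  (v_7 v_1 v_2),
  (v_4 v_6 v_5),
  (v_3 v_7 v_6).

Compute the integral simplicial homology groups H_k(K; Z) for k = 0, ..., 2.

Order the vertices as v_0 < v_1 < v_2 < v_3 < v_4 < v_5 < v_6 < v_7 < v_8. Listing each simplex with vertices in this order, K has dimension 2 with simplices:

  0-simplices (9): [v_0], [v_1], [v_2], [v_3], [v_4], [v_5], [v_6], [v_7], [v_8]
  1-simplices (27): (27 of them)
  2-simplices (18): (18 of them)

so the chain groups are C_0 ≅ Z^9, C_1 ≅ Z^27, C_2 ≅ Z^18.

Boundary ∂_1: C_1 → C_0 maps an edge to its endpoints' difference, ∂[p,q] = q − p.
As a 9×27 matrix over Z this has rank 8, with invariant factors (1,1,1,1,1,1,1,1).

The boundary map ∂_2: C_2 → C_1 sends each 2-simplex [p,q,r] to [q,r] − [p,r] + [p,q]. For instance
  ∂[v_2,v_3,v_8] = [v_3,v_8] − [v_2,v_8] + [v_2,v_3],
  ∂[v_1,v_2,v_7] = [v_2,v_7] − [v_1,v_7] + [v_1,v_2].
The resulting 27×18 matrix has rank 18, and its Smith normal form has invariant factors (1,1,1,1,1,1,1,1,1,1,1,1,1,1,1,1,1,2).

Now H_k = ker ∂_k / im ∂_{k+1}, so:

  H_0: rank C_0 − rank ∂_1 = 9 − 8 = 1, and the invariant factors of ∂_1 are all 1, so H_0 ≅ Z.
  H_1: rank ker ∂_1 − rank ∂_2 = (27 − 8) − 18 = 1, and ∂_2 has invariant factor 2 > 1, so H_1 ≅ Z ⊕ Z/2.
  H_2: rank ker ∂_2 − rank ∂_3 = (18 − 18) − 0 = 0, and there is no ∂_3, so H_2 ≅ 0.

As a check, the Euler characteristic is 9 − 27 + 18 = 0, which agrees with 1 − 1 + 0 = 0.
(K is a triangulation of the Klein bottle.)

H_0 ≅ Z,  H_1 ≅ Z ⊕ Z/2,  H_2 = 0.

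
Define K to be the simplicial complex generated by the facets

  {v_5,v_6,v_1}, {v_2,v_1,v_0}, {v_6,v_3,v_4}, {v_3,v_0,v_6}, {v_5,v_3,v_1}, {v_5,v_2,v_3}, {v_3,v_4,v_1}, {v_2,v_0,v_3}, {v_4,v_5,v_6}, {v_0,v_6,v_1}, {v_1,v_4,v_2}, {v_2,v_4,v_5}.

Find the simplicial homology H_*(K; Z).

H_0 ≅ Z,  H_1 ≅ Z/2,  H_2 = 0.

We work with the vertex ordering v_0 < v_1 < v_2 < v_3 < v_4 < v_5 < v_6. The simplices of K, each written with vertices in increasing order, are:

  0-simplices (7): [v_0], [v_1], [v_2], [v_3], [v_4], [v_5], [v_6]
  1-simplices (18): (18 of them)
  2-simplices (12): (12 of them)

Hence C_0 ≅ Z^7, C_1 ≅ Z^18, C_2 ≅ Z^12.

∂_1: C_1 → C_0 maps an edge to its endpoints' difference, ∂[p,q] = q − p.
The resulting 7×18 matrix has rank 6, and its Smith normal form has invariant factors (1,1,1,1,1,1).

∂_2: C_2 → C_1 sends each 2-simplex [p,q,r] to [q,r] − [p,r] + [p,q]. For instance
  ∂[v_1,v_5,v_6] = [v_5,v_6] − [v_1,v_6] + [v_1,v_5],
  ∂[v_4,v_5,v_6] = [v_5,v_6] − [v_4,v_6] + [v_4,v_5].
The 18×12 boundary matrix has rank 12 and Smith normal form diag(1,1,1,1,1,1,1,1,1,1,1,2).

Reading off H_k = ker ∂_k / im ∂_{k+1}:

  H_0: rank C_0 − rank ∂_1 = 7 − 6 = 1, and the invariant factors of ∂_1 are all 1, so H_0 ≅ Z.
  H_1: rank ker ∂_1 − rank ∂_2 = (18 − 6) − 12 = 0, and ∂_2 has invariant factor 2 > 1, so H_1 ≅ Z/2.
  H_2: rank ker ∂_2 − rank ∂_3 = (12 − 12) − 0 = 0, and there is no ∂_3, so H_2 ≅ 0.

As a check, the Euler characteristic is 7 − 18 + 12 = 1, which agrees with 1 − 0 + 0 = 1.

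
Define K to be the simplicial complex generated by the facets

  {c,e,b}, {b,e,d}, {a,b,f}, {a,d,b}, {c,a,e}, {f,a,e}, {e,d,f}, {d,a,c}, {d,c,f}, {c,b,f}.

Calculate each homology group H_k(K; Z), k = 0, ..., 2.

H_0 = Z,  H_1 = Z/2,  H_2 = 0.

Take the total order a < b < c < d < e < f on the vertex set. Then K (dimension 2) consists of the simplices:

  0-simplices (6): a, b, c, d, e, f
  1-simplices (15): ab, ac, ad, ae, af, bc, bd, be, bf, cd, ce, cf, de, df, ef
  2-simplices (10): abd, abf, acd, ace, aef, bce, bcf, bde, cdf, def

giving chain groups C_0 ≅ Z^6, C_1 ≅ Z^15, C_2 ≅ Z^10.

∂_1: C_1 → C_0 sends each edge [p,q] (with p < q) to q − p. For instance
  ∂ac = c − a.
As a 6×15 matrix over Z this has rank 5, with invariant factors (1,1,1,1,1).

∂_2: C_2 → C_1 sends each 2-simplex [p,q,r] to [q,r] − [p,r] + [p,q]. For instance
  ∂bcf = cf − bf + bc,
  ∂bce = ce − be + bc.
The 15×10 boundary matrix has rank 10 and Smith normal form diag(1,1,1,1,1,1,1,1,1,2).

Now H_k = ker ∂_k / im ∂_{k+1}, so:

  H_0: rank C_0 − rank ∂_1 = 6 − 5 = 1, and the invariant factors of ∂_1 are all 1, so H_0 ≅ Z.
  H_1: rank ker ∂_1 − rank ∂_2 = (15 − 5) − 10 = 0, and ∂_2 has invariant factor 2 > 1, so H_1 ≅ Z/2.
  H_2: rank ker ∂_2 − rank ∂_3 = (10 − 10) − 0 = 0, and there is no ∂_3, so H_2 ≅ 0.

(K is a triangulation of the real projective plane RP^2.)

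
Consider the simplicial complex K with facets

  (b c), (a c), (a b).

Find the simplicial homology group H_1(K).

Take the total order a < b < c on the vertex set. Then K (dimension 1) consists of the simplices:

  0-simplices (3): a, b, c
  1-simplices (3): ab, ac, bc

giving chain groups C_0 ≅ Z^3, C_1 ≅ Z^3.

Boundary ∂_1: C_1 → C_0 maps an edge to its endpoints' difference, ∂[p,q] = q − p.
The resulting 3×3 matrix has rank 2, and its Smith normal form has invariant factors (1,1).

Computing H_k = (kernel of ∂_k) / (image of ∂_{k+1}):

  H_1: rank ker ∂_1 − rank ∂_2 = (3 − 2) − 0 = 1, and there is no ∂_2, so H_1 ≅ Z.

H_1 = Z.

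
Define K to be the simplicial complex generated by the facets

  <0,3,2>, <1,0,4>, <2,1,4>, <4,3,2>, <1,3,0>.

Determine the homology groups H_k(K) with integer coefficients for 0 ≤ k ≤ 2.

We work with the vertex ordering 0 < 1 < 2 < 3 < 4. The simplices of K, each written with vertices in increasing order, are:

  0-simplices (5): [0], [1], [2], [3], [4]
  1-simplices (10): [0,1], [0,2], [0,3], [0,4], [1,2], [1,3], [1,4], [2,3], [2,4], [3,4]
  2-simplices (5): [0,1,3], [0,1,4], [0,2,3], [1,2,4], [2,3,4]

giving chain groups C_0 ≅ Z^5, C_1 ≅ Z^10, C_2 ≅ Z^5.

The boundary map ∂_1: C_1 → C_0 sends each edge [p,q] (with p < q) to q − p. For instance
  ∂[1,4] = [4] − [1].
The 5×10 boundary matrix has rank 4 and Smith normal form diag(1,1,1,1).

The boundary map ∂_2: C_2 → C_1 acts by ∂[p,q,r] = [q,r] − [p,r] + [p,q]. For instance
  ∂[0,2,3] = [2,3] − [0,3] + [0,2],
  ∂[2,3,4] = [3,4] − [2,4] + [2,3].
The resulting 10×5 matrix has rank 5, and its Smith normal form has invariant factors (1,1,1,1,1).

Reading off H_k = ker ∂_k / im ∂_{k+1}:

  H_0: rank C_0 − rank ∂_1 = 5 − 4 = 1, and the invariant factors of ∂_1 are all 1, so H_0 ≅ Z.
  H_1: rank ker ∂_1 − rank ∂_2 = (10 − 4) − 5 = 1, and the invariant factors of ∂_2 are all 1, so H_1 ≅ Z.
  H_2: rank ker ∂_2 − rank ∂_3 = (5 − 5) − 0 = 0, and there is no ∂_3, so H_2 ≅ 0.

As a check, the Euler characteristic is 5 − 10 + 5 = 0, which agrees with 1 − 1 + 0 = 0.
(K is a triangulation of the Möbius band.)

H_0 = Z,  H_1 = Z,  H_2 = 0.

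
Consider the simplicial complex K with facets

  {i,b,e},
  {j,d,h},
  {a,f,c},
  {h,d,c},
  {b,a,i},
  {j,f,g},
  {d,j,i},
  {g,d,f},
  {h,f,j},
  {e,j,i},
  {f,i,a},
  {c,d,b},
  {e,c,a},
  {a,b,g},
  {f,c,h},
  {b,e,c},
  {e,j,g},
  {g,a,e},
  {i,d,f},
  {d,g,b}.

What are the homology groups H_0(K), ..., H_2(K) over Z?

H_0 = Z,  H_1 = Z ⊕ Z/2,  H_2 = 0.

Take the total order a < b < c < d < e < f < g < h < i < j on the vertex set. Then K (dimension 2) consists of the simplices:

  0-simplices (10): a, b, c, d, e, f, g, h, i, j
  1-simplices (30): ab, ac, ae, af, ag, ai, bc, bd, be, bg, bi, cd, ce, cf, ch, df, dg, dh, di, dj, eg, ei, ej, fg, fh, fi, fj, gj, hj, ij
  2-simplices (20): abg, abi, ace, acf, aeg, afi, bcd, bce, bdg, bei, cdh, cfh, dfg, dfi, dhj, dij, egj, eij, fgj, fhj

Hence C_0 ≅ Z^10, C_1 ≅ Z^30, C_2 ≅ Z^20.

∂_1: C_1 → C_0 sends each edge [p,q] (with p < q) to q − p. For instance
  ∂di = i − d.
As a 10×30 matrix over Z this has rank 9, with invariant factors (1,1,1,1,1,1,1,1,1).

∂_2: C_2 → C_1 maps a triangle to the signed sum of its edges. For instance
  ∂egj = gj − ej + eg,
  ∂eij = ij − ej + ei.
This gives a 30×20 integer matrix of rank 20; reducing to Smith normal form yields diagonal entries (1,1,1,1,1,1,1,1,1,1,1,1,1,1,1,1,1,1,1,2).

From H_k ≅ ker(∂_k) / im(∂_{k+1}) we obtain:

  H_0: rank C_0 − rank ∂_1 = 10 − 9 = 1, and the invariant factors of ∂_1 are all 1, so H_0 = Z.
  H_1: rank ker ∂_1 − rank ∂_2 = (30 − 9) − 20 = 1, and ∂_2 has invariant factor 2 > 1, so H_1 = Z ⊕ Z/2.
  H_2: rank ker ∂_2 − rank ∂_3 = (20 − 20) − 0 = 0, and there is no ∂_3, so H_2 = 0.

(K is a triangulation of the Klein bottle.)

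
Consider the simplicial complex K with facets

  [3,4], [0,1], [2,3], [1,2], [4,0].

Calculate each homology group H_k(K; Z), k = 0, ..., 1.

Order the vertices as 0 < 1 < 2 < 3 < 4. Listing each simplex with vertices in this order, K has dimension 1 with simplices:

  0-simplices (5): [0], [1], [2], [3], [4]
  1-simplices (5): [0,1], [0,4], [1,2], [2,3], [3,4]

Hence C_0 ≅ Z^5, C_1 ≅ Z^5.

Boundary ∂_1: C_1 → C_0 is given by ∂[p,q] = [q] − [p]. For instance
  ∂[0,4] = [4] − [0].
The 5×5 boundary matrix has rank 4 and Smith normal form diag(1,1,1,1).

Computing H_k = (kernel of ∂_k) / (image of ∂_{k+1}):

  H_0: rank C_0 − rank ∂_1 = 5 − 4 = 1, and the invariant factors of ∂_1 are all 1, so H_0 = Z.
  H_1: rank ker ∂_1 − rank ∂_2 = (5 − 4) − 0 = 1, and there is no ∂_2, so H_1 = Z.

(K is a triangulation of the circle S^1.)

H_0 ≅ Z,  H_1 ≅ Z.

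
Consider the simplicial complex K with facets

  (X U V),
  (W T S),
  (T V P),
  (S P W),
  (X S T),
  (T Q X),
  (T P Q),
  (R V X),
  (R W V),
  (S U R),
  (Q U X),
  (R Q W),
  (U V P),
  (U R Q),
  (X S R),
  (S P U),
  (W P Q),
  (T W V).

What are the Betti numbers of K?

We work with the vertex ordering P < Q < R < S < T < U < V < W < X. The simplices of K, each written with vertices in increasing order, are:

  0-simplices (9): P, Q, R, S, T, U, V, W, X
  1-simplices (27): PQ, PS, PT, PU, PV, PW, QR, QT, QU, QW, QX, RS, RU, RV, RW, RX, ST, SU, SW, SX, TV, TW, TX, UV, UX, VW, VX
  2-simplices (18): PQT, PQW, PSU, PSW, PTV, PUV, QRU, QRW, QTX, QUX, RSU, RSX, RVW, RVX, STW, STX, TVW, UVX

Hence C_0 ≅ Z^9, C_1 ≅ Z^27, C_2 ≅ Z^18.

The boundary map ∂_1: C_1 → C_0 sends each edge [p,q] (with p < q) to q − p. For instance
  ∂ST = T − S.
As a 9×27 matrix over Z this has rank 8, with invariant factors (1,1,1,1,1,1,1,1).

The boundary map ∂_2: C_2 → C_1 acts by ∂[p,q,r] = [q,r] − [p,r] + [p,q]. For instance
  ∂QTX = TX − QX + QT,
  ∂PTV = TV − PV + PT.
The resulting 27×18 matrix has rank 18, and its Smith normal form has invariant factors (1,1,1,1,1,1,1,1,1,1,1,1,1,1,1,1,1,2).

Now H_k = ker ∂_k / im ∂_{k+1}, so:

  H_0: rank C_0 − rank ∂_1 = 9 − 8 = 1, and the invariant factors of ∂_1 are all 1, so H_0 ≅ Z.
  H_1: rank ker ∂_1 − rank ∂_2 = (27 − 8) − 18 = 1, and ∂_2 has invariant factor 2 > 1, so H_1 ≅ Z ⊕ Z/2Z.
  H_2: rank ker ∂_2 − rank ∂_3 = (18 − 18) − 0 = 0, and there is no ∂_3, so H_2 ≅ 0.

As a check, the Euler characteristic is 9 − 27 + 18 = 0, which agrees with 1 − 1 + 0 = 0.

Hence the Betti numbers are b_0 = 1, b_1 = 1, b_2 = 0.

b_0 = 1, b_1 = 1, b_2 = 0.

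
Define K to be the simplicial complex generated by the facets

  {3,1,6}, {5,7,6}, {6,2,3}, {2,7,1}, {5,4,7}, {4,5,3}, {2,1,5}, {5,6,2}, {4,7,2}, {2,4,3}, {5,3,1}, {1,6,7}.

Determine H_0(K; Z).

H_0 ≅ Z.

Fix the vertex order 1 < 2 < 3 < 4 < 5 < 6 < 7 and write every simplex with vertices in increasing order. Then dim K = 2 and the simplices of K are:

  0-simplices (7): [1], [2], [3], [4], [5], [6], [7]
  1-simplices (18): [1,2], [1,3], [1,5], [1,6], [1,7], [2,3], [2,4], [2,5], [2,6], [2,7], [3,4], [3,5], [3,6], [4,5], [4,7], [5,6], [5,7], [6,7]
  2-simplices (12): [1,2,5], [1,2,7], [1,3,5], [1,3,6], [1,6,7], [2,3,4], [2,3,6], [2,4,7], [2,5,6], [3,4,5], [4,5,7], [5,6,7]

so the chain groups are C_0 ≅ Z^7, C_1 ≅ Z^18, C_2 ≅ Z^12.

The boundary map ∂_1: C_1 → C_0 sends each edge [p,q] (with p < q) to q − p.
The 7×18 boundary matrix has rank 6 and Smith normal form diag(1,1,1,1,1,1).

Boundary ∂_2: C_2 → C_1 acts by ∂[p,q,r] = [q,r] − [p,r] + [p,q]. For instance
  ∂[4,5,7] = [5,7] − [4,7] + [4,5],
  ∂[1,3,6] = [3,6] − [1,6] + [1,3].
The 18×12 boundary matrix has rank 12 and Smith normal form diag(1,1,1,1,1,1,1,1,1,1,1,2).

From H_k ≅ ker(∂_k) / im(∂_{k+1}) we obtain:

  H_0: rank C_0 − rank ∂_1 = 7 − 6 = 1, and the invariant factors of ∂_1 are all 1, so H_0 = Z.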